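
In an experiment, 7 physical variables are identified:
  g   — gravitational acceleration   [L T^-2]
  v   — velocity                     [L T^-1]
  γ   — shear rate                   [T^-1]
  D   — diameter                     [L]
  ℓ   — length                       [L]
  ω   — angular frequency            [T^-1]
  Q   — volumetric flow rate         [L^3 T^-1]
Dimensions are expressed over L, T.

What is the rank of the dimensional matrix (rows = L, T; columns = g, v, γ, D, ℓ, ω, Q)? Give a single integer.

2

Write exponents as rows L,T / cols g,v,γ,D,ℓ,ω,Q:
  L: [ 1  1  0  1  1  0  3]
  T: [-2 -1 -1  0  0 -1 -1]
RREF → pivots at {g,v} ⇒ r = 2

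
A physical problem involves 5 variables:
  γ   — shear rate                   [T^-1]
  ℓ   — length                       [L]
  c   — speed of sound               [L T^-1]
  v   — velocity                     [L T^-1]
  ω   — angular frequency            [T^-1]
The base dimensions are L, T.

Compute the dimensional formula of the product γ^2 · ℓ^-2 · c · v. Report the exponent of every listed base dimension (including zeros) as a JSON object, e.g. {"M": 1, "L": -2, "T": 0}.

{"L": 0, "T": -4}

Write exponents as rows L,T / cols γ,ℓ,c,v,ω:
  L: [ 0  1  1  1  0]
  T: [-1  0 -1 -1 -1]
  [L]: (2)·0+(-2)·1+(1)·1+(1)·1 = 0
  [T]: (2)·-1+(-2)·0+(1)·-1+(1)·-1 = -4
⇒ T^-4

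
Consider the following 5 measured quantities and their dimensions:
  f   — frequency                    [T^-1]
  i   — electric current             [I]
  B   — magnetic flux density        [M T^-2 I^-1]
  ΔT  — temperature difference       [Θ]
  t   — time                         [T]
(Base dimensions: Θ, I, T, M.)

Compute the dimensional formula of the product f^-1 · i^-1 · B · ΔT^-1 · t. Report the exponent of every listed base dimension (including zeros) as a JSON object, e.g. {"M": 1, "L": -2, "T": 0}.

Write exponents as rows Θ,I,T,M / cols f,i,B,ΔT,t:
  Θ: [ 0  0  0  1  0]
  I: [ 0  1 -1  0  0]
  T: [-1  0 -2  0  1]
  M: [ 0  0  1  0  0]
  [Θ]: (-1)·0+(-1)·0+(1)·0+(-1)·1+(1)·0 = -1
  [I]: (-1)·0+(-1)·1+(1)·-1+(-1)·0+(1)·0 = -2
  [T]: (-1)·-1+(-1)·0+(1)·-2+(-1)·0+(1)·1 = 0
  [M]: (-1)·0+(-1)·0+(1)·1+(-1)·0+(1)·0 = 1
⇒ Θ^-1 I^-2 M

{"Θ": -1, "I": -2, "T": 0, "M": 1}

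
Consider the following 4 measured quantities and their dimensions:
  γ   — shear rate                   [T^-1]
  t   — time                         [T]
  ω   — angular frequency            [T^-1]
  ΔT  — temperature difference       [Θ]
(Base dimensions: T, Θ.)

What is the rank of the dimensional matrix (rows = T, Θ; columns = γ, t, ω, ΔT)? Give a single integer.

2

Dimensional matrix (T×Θ by γ×t×ω×ΔT):
  T: [-1  1 -1  0]
  Θ: [ 0  0  0  1]
Row reduction gives pivot columns γ,ΔT; rank = 2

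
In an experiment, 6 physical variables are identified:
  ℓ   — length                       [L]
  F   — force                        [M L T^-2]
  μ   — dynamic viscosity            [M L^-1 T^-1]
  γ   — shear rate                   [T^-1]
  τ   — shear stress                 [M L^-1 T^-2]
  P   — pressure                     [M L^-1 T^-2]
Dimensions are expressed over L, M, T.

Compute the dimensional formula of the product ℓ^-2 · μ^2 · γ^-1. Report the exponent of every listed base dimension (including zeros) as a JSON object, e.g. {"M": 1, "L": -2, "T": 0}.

{"L": -4, "M": 2, "T": -1}

Dimensional matrix (L×M×T by ℓ×F×μ×γ×τ×P):
  L: [ 1  1 -1  0 -1 -1]
  M: [ 0  1  1  0  1  1]
  T: [ 0 -2 -1 -1 -2 -2]
  [L]: (-2)·1+(2)·-1+(-1)·0 = -4
  [M]: (-2)·0+(2)·1+(-1)·0 = 2
  [T]: (-2)·0+(2)·-1+(-1)·-1 = -1
⇒ L^-4 M^2 T^-1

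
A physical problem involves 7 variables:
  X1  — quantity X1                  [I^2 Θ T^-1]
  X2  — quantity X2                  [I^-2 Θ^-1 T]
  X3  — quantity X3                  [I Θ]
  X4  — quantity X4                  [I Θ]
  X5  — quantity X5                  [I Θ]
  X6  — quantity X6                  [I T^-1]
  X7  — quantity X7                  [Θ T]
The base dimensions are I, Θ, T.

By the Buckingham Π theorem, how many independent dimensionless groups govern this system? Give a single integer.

5

Exponent matrix [I,Θ,T] × [X1,X2,X3,X4,X5,X6,X7]:
  I: [ 2 -2  1  1  1  1  0]
  Θ: [ 1 -1  1  1  1  0  1]
  T: [-1  1  0  0  0 -1  1]
Echelon form has 2 nonzero rows (pivots: X1,X3)
n=7, r=2 ⇒ 5 dimensionless groups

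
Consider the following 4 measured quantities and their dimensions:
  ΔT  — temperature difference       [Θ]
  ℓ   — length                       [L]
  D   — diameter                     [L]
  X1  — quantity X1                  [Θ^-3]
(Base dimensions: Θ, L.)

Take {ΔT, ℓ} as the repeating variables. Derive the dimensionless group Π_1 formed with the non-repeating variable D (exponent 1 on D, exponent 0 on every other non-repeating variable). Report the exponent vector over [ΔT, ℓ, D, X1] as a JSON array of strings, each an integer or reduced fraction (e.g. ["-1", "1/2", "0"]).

Exponent matrix [Θ,L] × [ΔT,ℓ,D,X1]:
  Θ: [ 1  0  0 -3]
  L: [ 0  1  1  0]
Row reduction gives pivot columns ΔT,ℓ; rank = 2
Pivot set = {ΔT,ℓ}, free = {D,X1}
RREF:
  r0: [   1    0    0   -3]
  r1: [   0    1    1    0]
Fix exponent of D at 1, X1 at 0; solve each RREF row for its pivot's exponent:
  r0: exp(ΔT) + (0)·1 = 0 ⇒ exp(ΔT) = 0
  r1: exp(ℓ) + (1)·1 = 0 ⇒ exp(ℓ) = -1
Π_1 = ℓ^-1 · D

["0", "-1", "1", "0"]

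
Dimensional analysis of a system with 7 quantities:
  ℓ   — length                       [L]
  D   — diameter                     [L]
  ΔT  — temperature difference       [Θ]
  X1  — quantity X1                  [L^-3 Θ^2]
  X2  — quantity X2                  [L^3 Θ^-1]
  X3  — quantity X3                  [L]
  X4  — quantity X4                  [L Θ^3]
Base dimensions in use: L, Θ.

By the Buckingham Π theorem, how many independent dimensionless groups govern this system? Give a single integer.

5

Exponent matrix [L,Θ] × [ℓ,D,ΔT,X1,X2,X3,X4]:
  L: [ 1  1  0 -3  3  1  1]
  Θ: [ 0  0  1  2 -1  0  3]
RREF → pivots at {ℓ,ΔT} ⇒ r = 2
n=7, r=2 ⇒ 5 dimensionless groups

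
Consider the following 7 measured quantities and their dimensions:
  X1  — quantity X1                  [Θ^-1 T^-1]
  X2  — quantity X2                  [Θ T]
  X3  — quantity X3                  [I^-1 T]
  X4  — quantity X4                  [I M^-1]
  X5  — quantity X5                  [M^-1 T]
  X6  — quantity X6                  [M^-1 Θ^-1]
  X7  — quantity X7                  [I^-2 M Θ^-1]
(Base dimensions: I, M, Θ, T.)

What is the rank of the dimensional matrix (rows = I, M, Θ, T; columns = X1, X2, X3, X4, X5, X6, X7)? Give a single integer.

Write exponents as rows I,M,Θ,T / cols X1,X2,X3,X4,X5,X6,X7:
  I: [ 0  0 -1  1  0  0 -2]
  M: [ 0  0  0 -1 -1 -1  1]
  Θ: [-1  1  0  0  0 -1 -1]
  T: [-1  1  1  0  1  0  0]
Echelon form has 3 nonzero rows (pivots: X1,X3,X4)

3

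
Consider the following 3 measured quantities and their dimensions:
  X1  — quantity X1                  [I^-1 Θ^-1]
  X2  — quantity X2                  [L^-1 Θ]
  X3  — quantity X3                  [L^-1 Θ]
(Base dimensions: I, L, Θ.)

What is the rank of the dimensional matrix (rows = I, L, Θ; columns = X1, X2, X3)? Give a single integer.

2

Dimensional matrix (I×L×Θ by X1×X2×X3):
  I: [-1  0  0]
  L: [ 0 -1 -1]
  Θ: [-1  1  1]
Row reduction gives pivot columns X1,X2; rank = 2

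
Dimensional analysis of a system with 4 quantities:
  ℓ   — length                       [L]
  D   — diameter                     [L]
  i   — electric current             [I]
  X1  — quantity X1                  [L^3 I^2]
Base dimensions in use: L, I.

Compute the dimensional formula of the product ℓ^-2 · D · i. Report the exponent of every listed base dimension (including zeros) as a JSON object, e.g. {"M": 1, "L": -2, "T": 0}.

{"L": -1, "I": 1}

Exponent matrix [L,I] × [ℓ,D,i,X1]:
  L: [ 1  1  0  3]
  I: [ 0  0  1  2]
  [L]: (-2)·1+(1)·1+(1)·0 = -1
  [I]: (-2)·0+(1)·0+(1)·1 = 1
⇒ L^-1 I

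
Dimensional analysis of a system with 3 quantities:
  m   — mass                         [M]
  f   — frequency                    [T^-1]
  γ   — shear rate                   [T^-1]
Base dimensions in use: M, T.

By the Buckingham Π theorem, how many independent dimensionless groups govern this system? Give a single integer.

Dimensional matrix (M×T by m×f×γ):
  M: [ 1  0  0]
  T: [ 0 -1 -1]
Row reduction gives pivot columns m,f; rank = 2
n=3, r=2 ⇒ 1 dimensionless group

1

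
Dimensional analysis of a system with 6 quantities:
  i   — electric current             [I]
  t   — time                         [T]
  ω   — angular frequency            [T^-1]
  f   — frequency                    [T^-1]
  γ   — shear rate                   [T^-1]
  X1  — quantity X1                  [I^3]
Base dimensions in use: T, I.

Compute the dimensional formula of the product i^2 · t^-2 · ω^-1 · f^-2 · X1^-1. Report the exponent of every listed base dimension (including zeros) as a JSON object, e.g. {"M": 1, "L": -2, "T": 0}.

{"T": 1, "I": -1}

Write exponents as rows T,I / cols i,t,ω,f,γ,X1:
  T: [ 0  1 -1 -1 -1  0]
  I: [ 1  0  0  0  0  3]
  [T]: (2)·0+(-2)·1+(-1)·-1+(-2)·-1+(-1)·0 = 1
  [I]: (2)·1+(-2)·0+(-1)·0+(-2)·0+(-1)·3 = -1
⇒ T I^-1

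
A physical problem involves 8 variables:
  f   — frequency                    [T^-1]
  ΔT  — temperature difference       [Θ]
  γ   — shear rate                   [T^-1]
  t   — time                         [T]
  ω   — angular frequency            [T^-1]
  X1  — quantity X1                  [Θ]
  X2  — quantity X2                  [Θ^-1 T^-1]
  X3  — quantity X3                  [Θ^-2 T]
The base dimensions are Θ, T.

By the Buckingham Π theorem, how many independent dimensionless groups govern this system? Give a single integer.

Write exponents as rows Θ,T / cols f,ΔT,γ,t,ω,X1,X2,X3:
  Θ: [ 0  1  0  0  0  1 -1 -2]
  T: [-1  0 -1  1 -1  0 -1  1]
Echelon form has 2 nonzero rows (pivots: f,ΔT)
8 vars − rank 2 = 6 Π groups

6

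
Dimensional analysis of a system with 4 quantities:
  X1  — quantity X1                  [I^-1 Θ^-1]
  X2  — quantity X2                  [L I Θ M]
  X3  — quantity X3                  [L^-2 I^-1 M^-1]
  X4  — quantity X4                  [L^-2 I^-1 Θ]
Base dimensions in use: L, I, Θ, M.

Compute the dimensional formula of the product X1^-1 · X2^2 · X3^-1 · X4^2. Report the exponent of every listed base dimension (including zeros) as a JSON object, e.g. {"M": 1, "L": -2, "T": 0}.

{"L": 0, "I": 2, "Θ": 5, "M": 3}

Dimensional matrix (L×I×Θ×M by X1×X2×X3×X4):
  L: [ 0  1 -2 -2]
  I: [-1  1 -1 -1]
  Θ: [-1  1  0  1]
  M: [ 0  1 -1  0]
  [L]: (-1)·0+(2)·1+(-1)·-2+(2)·-2 = 0
  [I]: (-1)·-1+(2)·1+(-1)·-1+(2)·-1 = 2
  [Θ]: (-1)·-1+(2)·1+(-1)·0+(2)·1 = 5
  [M]: (-1)·0+(2)·1+(-1)·-1+(2)·0 = 3
⇒ I^2 Θ^5 M^3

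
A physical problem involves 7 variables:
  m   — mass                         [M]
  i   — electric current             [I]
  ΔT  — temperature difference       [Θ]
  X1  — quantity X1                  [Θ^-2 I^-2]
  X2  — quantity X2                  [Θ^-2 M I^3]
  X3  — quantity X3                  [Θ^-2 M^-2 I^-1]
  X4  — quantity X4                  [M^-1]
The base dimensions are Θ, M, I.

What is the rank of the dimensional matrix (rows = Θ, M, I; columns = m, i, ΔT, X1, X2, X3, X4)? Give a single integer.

3

Write exponents as rows Θ,M,I / cols m,i,ΔT,X1,X2,X3,X4:
  Θ: [ 0  0  1 -2 -2 -2  0]
  M: [ 1  0  0  0  1 -2 -1]
  I: [ 0  1  0 -2  3 -1  0]
RREF → pivots at {m,i,ΔT} ⇒ r = 3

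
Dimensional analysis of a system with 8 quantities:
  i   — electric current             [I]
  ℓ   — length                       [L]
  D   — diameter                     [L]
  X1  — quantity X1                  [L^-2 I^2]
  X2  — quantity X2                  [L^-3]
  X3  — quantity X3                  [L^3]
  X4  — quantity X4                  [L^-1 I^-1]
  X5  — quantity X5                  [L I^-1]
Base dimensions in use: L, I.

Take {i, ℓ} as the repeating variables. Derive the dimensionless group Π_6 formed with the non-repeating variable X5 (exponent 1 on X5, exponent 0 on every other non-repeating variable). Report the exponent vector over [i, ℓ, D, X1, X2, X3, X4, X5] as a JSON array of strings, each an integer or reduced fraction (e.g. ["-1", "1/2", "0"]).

Dimensional matrix (L×I by i×ℓ×D×X1×X2×X3×X4×X5):
  L: [ 0  1  1 -2 -3  3 -1  1]
  I: [ 1  0  0  2  0  0 -1 -1]
RREF → pivots at {i,ℓ} ⇒ r = 2
Pivot set = {i,ℓ}, free = {D,X1,X2,X3,X4,X5}
RREF:
  r0: [   1    0    0    2    0    0   -1   -1]
  r1: [   0    1    1   -2   -3    3   -1    1]
Fix exponent of X5 at 1, D at 0, X1 at 0, X2 at 0, X3 at 0, X4 at 0; solve each RREF row for its pivot's exponent:
  r0: exp(i) + (-1)·1 = 0 ⇒ exp(i) = 1
  r1: exp(ℓ) + (1)·1 = 0 ⇒ exp(ℓ) = -1
Π_6 = i · ℓ^-1 · X5

["1", "-1", "0", "0", "0", "0", "0", "1"]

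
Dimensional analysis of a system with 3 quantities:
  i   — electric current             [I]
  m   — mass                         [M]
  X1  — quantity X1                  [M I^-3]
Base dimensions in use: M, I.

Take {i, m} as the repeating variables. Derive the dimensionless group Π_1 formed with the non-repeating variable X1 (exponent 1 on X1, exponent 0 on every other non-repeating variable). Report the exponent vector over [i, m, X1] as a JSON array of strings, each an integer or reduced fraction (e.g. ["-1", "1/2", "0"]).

["3", "-1", "1"]

Dimensional matrix (M×I by i×m×X1):
  M: [ 0  1  1]
  I: [ 1  0 -3]
RREF → pivots at {i,m} ⇒ r = 2
Pivot set = {i,m}, free = {X1}
RREF:
  r0: [   1    0   -3]
  r1: [   0    1    1]
Fix exponent of X1 at 1; solve each RREF row for its pivot's exponent:
  r0: exp(i) + (-3)·1 = 0 ⇒ exp(i) = 3
  r1: exp(m) + (1)·1 = 0 ⇒ exp(m) = -1
Π_1 = i^3 · m^-1 · X1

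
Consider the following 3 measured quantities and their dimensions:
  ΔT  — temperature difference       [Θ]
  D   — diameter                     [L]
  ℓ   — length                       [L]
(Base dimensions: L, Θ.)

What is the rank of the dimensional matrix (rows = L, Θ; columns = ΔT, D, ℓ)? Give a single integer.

2

Exponent matrix [L,Θ] × [ΔT,D,ℓ]:
  L: [ 0  1  1]
  Θ: [ 1  0  0]
Echelon form has 2 nonzero rows (pivots: ΔT,D)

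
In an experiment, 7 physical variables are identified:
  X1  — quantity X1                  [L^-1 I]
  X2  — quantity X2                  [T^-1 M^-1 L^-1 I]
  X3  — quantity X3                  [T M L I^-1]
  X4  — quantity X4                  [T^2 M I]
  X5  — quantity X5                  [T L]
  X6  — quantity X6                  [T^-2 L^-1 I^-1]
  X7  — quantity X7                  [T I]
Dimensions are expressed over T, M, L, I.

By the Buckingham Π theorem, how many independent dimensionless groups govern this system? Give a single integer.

4

Dimensional matrix (T×M×L×I by X1×X2×X3×X4×X5×X6×X7):
  T: [ 0 -1  1  2  1 -2  1]
  M: [ 0 -1  1  1  0  0  0]
  L: [-1 -1  1  0  1 -1  0]
  I: [ 1  1 -1  1  0 -1  1]
Row reduction gives pivot columns X1,X2,X4; rank = 3
7 vars − rank 3 = 4 Π groups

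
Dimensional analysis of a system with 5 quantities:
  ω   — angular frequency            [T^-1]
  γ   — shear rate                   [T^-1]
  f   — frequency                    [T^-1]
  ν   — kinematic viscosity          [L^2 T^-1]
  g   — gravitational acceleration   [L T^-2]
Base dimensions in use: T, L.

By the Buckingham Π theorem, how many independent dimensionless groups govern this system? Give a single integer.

Write exponents as rows T,L / cols ω,γ,f,ν,g:
  T: [-1 -1 -1 -1 -2]
  L: [ 0  0  0  2  1]
Echelon form has 2 nonzero rows (pivots: ω,ν)
n=5, r=2 ⇒ 3 dimensionless groups

3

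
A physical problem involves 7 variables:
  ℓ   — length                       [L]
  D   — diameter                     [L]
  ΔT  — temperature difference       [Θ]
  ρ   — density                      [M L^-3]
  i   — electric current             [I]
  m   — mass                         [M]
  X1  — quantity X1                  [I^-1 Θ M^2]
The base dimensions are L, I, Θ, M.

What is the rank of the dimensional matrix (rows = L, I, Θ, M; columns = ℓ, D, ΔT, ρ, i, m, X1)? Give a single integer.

Exponent matrix [L,I,Θ,M] × [ℓ,D,ΔT,ρ,i,m,X1]:
  L: [ 1  1  0 -3  0  0  0]
  I: [ 0  0  0  0  1  0 -1]
  Θ: [ 0  0  1  0  0  0  1]
  M: [ 0  0  0  1  0  1  2]
RREF → pivots at {ℓ,ΔT,ρ,i} ⇒ r = 4

4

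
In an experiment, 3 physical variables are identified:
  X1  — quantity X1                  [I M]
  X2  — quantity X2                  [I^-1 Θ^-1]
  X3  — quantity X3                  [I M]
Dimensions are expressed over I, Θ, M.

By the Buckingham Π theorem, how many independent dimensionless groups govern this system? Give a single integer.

1

Write exponents as rows I,Θ,M / cols X1,X2,X3:
  I: [ 1 -1  1]
  Θ: [ 0 -1  0]
  M: [ 1  0  1]
RREF → pivots at {X1,X2} ⇒ r = 2
Π count = n − r = 3 − 2 = 1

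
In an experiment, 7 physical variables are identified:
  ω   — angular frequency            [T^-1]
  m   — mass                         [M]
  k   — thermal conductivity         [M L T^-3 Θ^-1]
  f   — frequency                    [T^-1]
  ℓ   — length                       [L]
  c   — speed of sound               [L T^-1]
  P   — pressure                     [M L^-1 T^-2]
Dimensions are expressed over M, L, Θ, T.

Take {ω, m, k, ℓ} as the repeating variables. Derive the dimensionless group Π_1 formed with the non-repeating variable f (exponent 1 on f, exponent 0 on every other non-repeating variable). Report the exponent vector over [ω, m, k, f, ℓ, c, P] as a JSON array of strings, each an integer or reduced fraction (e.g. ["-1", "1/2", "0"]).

["-1", "0", "0", "1", "0", "0", "0"]

Dimensional matrix (M×L×Θ×T by ω×m×k×f×ℓ×c×P):
  M: [ 0  1  1  0  0  0  1]
  L: [ 0  0  1  0  1  1 -1]
  Θ: [ 0  0 -1  0  0  0  0]
  T: [-1  0 -3 -1  0 -1 -2]
Echelon form has 4 nonzero rows (pivots: ω,m,k,ℓ)
Repeat: ω,m,k,ℓ; free: f,c,P
RREF:
  r0: [   1    0    0    1    0    1    2]
  r1: [   0    1    0    0    0    0    1]
  r2: [   0    0    1    0    0    0    0]
  r3: [   0    0    0    0    1    1   -1]
Fix exponent of f at 1, c at 0, P at 0; solve each RREF row for its pivot's exponent:
  r0: exp(ω) + (1)·1 = 0 ⇒ exp(ω) = -1
  r1: exp(m) + (0)·1 = 0 ⇒ exp(m) = 0
  r2: exp(k) + (0)·1 = 0 ⇒ exp(k) = 0
  r3: exp(ℓ) + (0)·1 = 0 ⇒ exp(ℓ) = 0
Π_1 = ω^-1 · f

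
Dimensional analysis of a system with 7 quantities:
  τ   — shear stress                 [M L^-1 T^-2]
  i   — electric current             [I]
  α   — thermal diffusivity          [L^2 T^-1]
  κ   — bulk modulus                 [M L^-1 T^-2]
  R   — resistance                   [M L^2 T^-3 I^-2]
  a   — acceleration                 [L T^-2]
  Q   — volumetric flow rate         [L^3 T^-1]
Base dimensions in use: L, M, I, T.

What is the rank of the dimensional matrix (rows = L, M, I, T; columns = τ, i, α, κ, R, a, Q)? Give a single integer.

4

Write exponents as rows L,M,I,T / cols τ,i,α,κ,R,a,Q:
  L: [-1  0  2 -1  2  1  3]
  M: [ 1  0  0  1  1  0  0]
  I: [ 0  1  0  0 -2  0  0]
  T: [-2  0 -1 -2 -3 -2 -1]
Echelon form has 4 nonzero rows (pivots: τ,i,α,R)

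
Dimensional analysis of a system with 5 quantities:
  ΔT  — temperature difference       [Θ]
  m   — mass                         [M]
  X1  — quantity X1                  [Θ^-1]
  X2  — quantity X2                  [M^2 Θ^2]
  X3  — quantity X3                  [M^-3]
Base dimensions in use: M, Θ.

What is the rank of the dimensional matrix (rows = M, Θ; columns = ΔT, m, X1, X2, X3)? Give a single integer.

2

Exponent matrix [M,Θ] × [ΔT,m,X1,X2,X3]:
  M: [ 0  1  0  2 -3]
  Θ: [ 1  0 -1  2  0]
RREF → pivots at {ΔT,m} ⇒ r = 2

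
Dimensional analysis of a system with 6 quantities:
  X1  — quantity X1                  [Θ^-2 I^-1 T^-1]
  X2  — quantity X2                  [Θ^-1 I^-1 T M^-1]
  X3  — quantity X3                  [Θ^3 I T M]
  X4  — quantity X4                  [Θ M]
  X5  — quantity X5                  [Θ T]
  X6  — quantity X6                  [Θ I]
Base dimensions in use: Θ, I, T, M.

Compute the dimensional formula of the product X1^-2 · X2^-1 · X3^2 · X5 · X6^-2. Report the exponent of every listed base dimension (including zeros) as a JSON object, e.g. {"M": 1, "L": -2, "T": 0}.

{"Θ": 10, "I": 3, "T": 4, "M": 3}

Exponent matrix [Θ,I,T,M] × [X1,X2,X3,X4,X5,X6]:
  Θ: [-2 -1  3  1  1  1]
  I: [-1 -1  1  0  0  1]
  T: [-1  1  1  0  1  0]
  M: [ 0 -1  1  1  0  0]
  [Θ]: (-2)·-2+(-1)·-1+(2)·3+(1)·1+(-2)·1 = 10
  [I]: (-2)·-1+(-1)·-1+(2)·1+(1)·0+(-2)·1 = 3
  [T]: (-2)·-1+(-1)·1+(2)·1+(1)·1+(-2)·0 = 4
  [M]: (-2)·0+(-1)·-1+(2)·1+(1)·0+(-2)·0 = 3
⇒ Θ^10 I^3 T^4 M^3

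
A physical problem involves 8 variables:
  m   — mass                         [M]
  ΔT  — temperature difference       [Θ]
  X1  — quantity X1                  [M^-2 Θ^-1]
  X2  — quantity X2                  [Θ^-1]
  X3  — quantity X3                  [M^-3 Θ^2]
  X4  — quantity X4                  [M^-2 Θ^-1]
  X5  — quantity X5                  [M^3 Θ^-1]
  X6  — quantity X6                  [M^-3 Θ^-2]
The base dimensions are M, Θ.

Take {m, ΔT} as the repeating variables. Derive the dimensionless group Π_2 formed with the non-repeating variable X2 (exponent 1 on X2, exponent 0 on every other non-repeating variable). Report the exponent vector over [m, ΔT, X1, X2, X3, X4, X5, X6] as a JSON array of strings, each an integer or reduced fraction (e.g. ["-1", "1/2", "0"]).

["0", "1", "0", "1", "0", "0", "0", "0"]

Dimensional matrix (M×Θ by m×ΔT×X1×X2×X3×X4×X5×X6):
  M: [ 1  0 -2  0 -3 -2  3 -3]
  Θ: [ 0  1 -1 -1  2 -1 -1 -2]
Row reduction gives pivot columns m,ΔT; rank = 2
Pivot set = {m,ΔT}, free = {X1,X2,X3,X4,X5,X6}
RREF:
  r0: [   1    0   -2    0   -3   -2    3   -3]
  r1: [   0    1   -1   -1    2   -1   -1   -2]
Fix exponent of X2 at 1, X1 at 0, X3 at 0, X4 at 0, X5 at 0, X6 at 0; solve each RREF row for its pivot's exponent:
  r0: exp(m) + (0)·1 = 0 ⇒ exp(m) = 0
  r1: exp(ΔT) + (-1)·1 = 0 ⇒ exp(ΔT) = 1
Π_2 = ΔT · X2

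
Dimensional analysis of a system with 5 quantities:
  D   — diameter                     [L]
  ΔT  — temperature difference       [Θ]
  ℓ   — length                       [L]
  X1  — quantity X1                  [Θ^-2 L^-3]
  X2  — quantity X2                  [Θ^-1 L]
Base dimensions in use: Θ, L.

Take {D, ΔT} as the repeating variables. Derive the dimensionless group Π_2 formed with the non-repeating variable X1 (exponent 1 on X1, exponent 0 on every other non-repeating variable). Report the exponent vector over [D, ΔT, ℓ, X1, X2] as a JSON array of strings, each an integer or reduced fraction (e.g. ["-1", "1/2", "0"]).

["3", "2", "0", "1", "0"]

Exponent matrix [Θ,L] × [D,ΔT,ℓ,X1,X2]:
  Θ: [ 0  1  0 -2 -1]
  L: [ 1  0  1 -3  1]
Row reduction gives pivot columns D,ΔT; rank = 2
Pivot set = {D,ΔT}, free = {ℓ,X1,X2}
RREF:
  r0: [   1    0    1   -3    1]
  r1: [   0    1    0   -2   -1]
Fix exponent of X1 at 1, ℓ at 0, X2 at 0; solve each RREF row for its pivot's exponent:
  r0: exp(D) + (-3)·1 = 0 ⇒ exp(D) = 3
  r1: exp(ΔT) + (-2)·1 = 0 ⇒ exp(ΔT) = 2
Π_2 = D^3 · ΔT^2 · X1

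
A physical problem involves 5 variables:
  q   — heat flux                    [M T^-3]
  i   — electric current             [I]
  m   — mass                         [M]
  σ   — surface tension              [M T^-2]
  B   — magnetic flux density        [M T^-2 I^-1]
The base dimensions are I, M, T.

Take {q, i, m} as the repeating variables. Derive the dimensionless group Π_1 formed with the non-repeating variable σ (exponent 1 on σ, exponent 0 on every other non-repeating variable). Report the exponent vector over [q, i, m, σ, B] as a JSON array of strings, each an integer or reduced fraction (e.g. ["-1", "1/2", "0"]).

["-2/3", "0", "-1/3", "1", "0"]

Exponent matrix [I,M,T] × [q,i,m,σ,B]:
  I: [ 0  1  0  0 -1]
  M: [ 1  0  1  1  1]
  T: [-3  0  0 -2 -2]
Row reduction gives pivot columns q,i,m; rank = 3
Pivot set = {q,i,m}, free = {σ,B}
RREF:
  r0: [   1    0    0  2/3  2/3]
  r1: [   0    1    0    0   -1]
  r2: [   0    0    1  1/3  1/3]
Fix exponent of σ at 1, B at 0; solve each RREF row for its pivot's exponent:
  r0: exp(q) + (2/3)·1 = 0 ⇒ exp(q) = -2/3
  r1: exp(i) + (0)·1 = 0 ⇒ exp(i) = 0
  r2: exp(m) + (1/3)·1 = 0 ⇒ exp(m) = -1/3
Π_1 = q^(-2/3) · m^(-1/3) · σ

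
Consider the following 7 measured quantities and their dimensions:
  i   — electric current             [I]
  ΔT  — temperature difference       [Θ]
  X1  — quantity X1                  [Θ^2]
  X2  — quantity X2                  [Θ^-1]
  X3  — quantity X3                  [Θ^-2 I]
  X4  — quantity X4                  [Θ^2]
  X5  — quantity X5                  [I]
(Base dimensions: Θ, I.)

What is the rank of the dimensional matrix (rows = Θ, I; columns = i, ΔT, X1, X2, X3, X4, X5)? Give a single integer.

2

Exponent matrix [Θ,I] × [i,ΔT,X1,X2,X3,X4,X5]:
  Θ: [ 0  1  2 -1 -2  2  0]
  I: [ 1  0  0  0  1  0  1]
Echelon form has 2 nonzero rows (pivots: i,ΔT)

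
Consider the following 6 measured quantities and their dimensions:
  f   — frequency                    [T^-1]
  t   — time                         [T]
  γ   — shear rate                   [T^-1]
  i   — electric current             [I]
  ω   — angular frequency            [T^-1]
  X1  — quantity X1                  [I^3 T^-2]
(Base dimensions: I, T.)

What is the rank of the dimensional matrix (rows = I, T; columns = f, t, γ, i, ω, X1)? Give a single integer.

Exponent matrix [I,T] × [f,t,γ,i,ω,X1]:
  I: [ 0  0  0  1  0  3]
  T: [-1  1 -1  0 -1 -2]
Row reduction gives pivot columns f,i; rank = 2

2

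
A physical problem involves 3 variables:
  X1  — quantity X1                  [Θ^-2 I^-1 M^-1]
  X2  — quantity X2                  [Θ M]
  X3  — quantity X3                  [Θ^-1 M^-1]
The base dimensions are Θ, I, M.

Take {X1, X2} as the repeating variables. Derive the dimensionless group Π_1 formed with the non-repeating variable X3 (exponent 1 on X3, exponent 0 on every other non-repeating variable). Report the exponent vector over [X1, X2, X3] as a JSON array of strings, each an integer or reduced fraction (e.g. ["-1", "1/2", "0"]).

["0", "1", "1"]

Dimensional matrix (Θ×I×M by X1×X2×X3):
  Θ: [-2  1 -1]
  I: [-1  0  0]
  M: [-1  1 -1]
Row reduction gives pivot columns X1,X2; rank = 2
Repeat: X1,X2; free: X3
RREF:
  r0: [   1    0    0]
  r1: [   0    1   -1]
  r2: [   0    0    0]
Fix exponent of X3 at 1; solve each RREF row for its pivot's exponent:
  r0: exp(X1) + (0)·1 = 0 ⇒ exp(X1) = 0
  r1: exp(X2) + (-1)·1 = 0 ⇒ exp(X2) = 1
Π_1 = X2 · X3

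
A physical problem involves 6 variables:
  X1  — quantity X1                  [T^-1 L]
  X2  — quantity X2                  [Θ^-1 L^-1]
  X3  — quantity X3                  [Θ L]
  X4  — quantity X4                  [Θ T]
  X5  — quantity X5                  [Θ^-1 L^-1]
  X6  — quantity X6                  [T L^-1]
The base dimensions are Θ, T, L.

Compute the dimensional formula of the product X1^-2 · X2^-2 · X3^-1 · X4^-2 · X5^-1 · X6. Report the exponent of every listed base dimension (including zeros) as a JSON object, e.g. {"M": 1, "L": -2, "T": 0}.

{"Θ": 0, "T": 1, "L": -1}

Dimensional matrix (Θ×T×L by X1×X2×X3×X4×X5×X6):
  Θ: [ 0 -1  1  1 -1  0]
  T: [-1  0  0  1  0  1]
  L: [ 1 -1  1  0 -1 -1]
  [Θ]: (-2)·0+(-2)·-1+(-1)·1+(-2)·1+(-1)·-1+(1)·0 = 0
  [T]: (-2)·-1+(-2)·0+(-1)·0+(-2)·1+(-1)·0+(1)·1 = 1
  [L]: (-2)·1+(-2)·-1+(-1)·1+(-2)·0+(-1)·-1+(1)·-1 = -1
⇒ T L^-1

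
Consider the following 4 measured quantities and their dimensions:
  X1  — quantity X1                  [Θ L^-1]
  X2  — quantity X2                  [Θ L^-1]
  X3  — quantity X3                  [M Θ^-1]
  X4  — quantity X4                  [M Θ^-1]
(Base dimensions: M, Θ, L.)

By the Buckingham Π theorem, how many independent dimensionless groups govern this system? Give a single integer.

2

Write exponents as rows M,Θ,L / cols X1,X2,X3,X4:
  M: [ 0  0  1  1]
  Θ: [ 1  1 -1 -1]
  L: [-1 -1  0  0]
Echelon form has 2 nonzero rows (pivots: X1,X3)
n=4, r=2 ⇒ 2 dimensionless groups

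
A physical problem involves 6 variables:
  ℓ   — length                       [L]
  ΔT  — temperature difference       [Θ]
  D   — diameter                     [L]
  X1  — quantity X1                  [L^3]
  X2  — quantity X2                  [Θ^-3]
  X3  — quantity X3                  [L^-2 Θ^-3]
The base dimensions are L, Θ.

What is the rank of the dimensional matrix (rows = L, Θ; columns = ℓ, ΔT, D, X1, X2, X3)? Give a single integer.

2

Write exponents as rows L,Θ / cols ℓ,ΔT,D,X1,X2,X3:
  L: [ 1  0  1  3  0 -2]
  Θ: [ 0  1  0  0 -3 -3]
Echelon form has 2 nonzero rows (pivots: ℓ,ΔT)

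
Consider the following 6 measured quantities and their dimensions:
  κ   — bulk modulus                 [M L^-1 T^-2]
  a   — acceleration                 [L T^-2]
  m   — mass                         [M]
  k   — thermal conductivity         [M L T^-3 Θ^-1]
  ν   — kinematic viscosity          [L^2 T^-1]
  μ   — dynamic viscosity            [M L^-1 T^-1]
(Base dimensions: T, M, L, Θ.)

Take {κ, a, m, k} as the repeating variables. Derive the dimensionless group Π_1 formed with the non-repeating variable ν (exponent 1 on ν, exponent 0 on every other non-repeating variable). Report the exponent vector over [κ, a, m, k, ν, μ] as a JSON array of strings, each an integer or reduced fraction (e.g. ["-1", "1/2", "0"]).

Exponent matrix [T,M,L,Θ] × [κ,a,m,k,ν,μ]:
  T: [-2 -2  0 -3 -1 -1]
  M: [ 1  0  1  1  0  1]
  L: [-1  1  0  1  2 -1]
  Θ: [ 0  0  0 -1  0  0]
Echelon form has 4 nonzero rows (pivots: κ,a,m,k)
Repeat: κ,a,m,k; free: ν,μ
RREF:
  r0: [   1    0    0    0 -3/4  3/4]
  r1: [   0    1    0    0  5/4 -1/4]
  r2: [   0    0    1    0  3/4  1/4]
  r3: [   0    0    0    1    0    0]
Fix exponent of ν at 1, μ at 0; solve each RREF row for its pivot's exponent:
  r0: exp(κ) + (-3/4)·1 = 0 ⇒ exp(κ) = 3/4
  r1: exp(a) + (5/4)·1 = 0 ⇒ exp(a) = -5/4
  r2: exp(m) + (3/4)·1 = 0 ⇒ exp(m) = -3/4
  r3: exp(k) + (0)·1 = 0 ⇒ exp(k) = 0
Π_1 = κ^(3/4) · a^(-5/4) · m^(-3/4) · ν

["3/4", "-5/4", "-3/4", "0", "1", "0"]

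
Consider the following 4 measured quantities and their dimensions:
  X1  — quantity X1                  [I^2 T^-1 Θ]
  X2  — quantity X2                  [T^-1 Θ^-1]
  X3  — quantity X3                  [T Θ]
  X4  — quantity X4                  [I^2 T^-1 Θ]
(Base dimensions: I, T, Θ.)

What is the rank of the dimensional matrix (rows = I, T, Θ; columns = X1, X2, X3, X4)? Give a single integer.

2

Dimensional matrix (I×T×Θ by X1×X2×X3×X4):
  I: [ 2  0  0  2]
  T: [-1 -1  1 -1]
  Θ: [ 1 -1  1  1]
Row reduction gives pivot columns X1,X2; rank = 2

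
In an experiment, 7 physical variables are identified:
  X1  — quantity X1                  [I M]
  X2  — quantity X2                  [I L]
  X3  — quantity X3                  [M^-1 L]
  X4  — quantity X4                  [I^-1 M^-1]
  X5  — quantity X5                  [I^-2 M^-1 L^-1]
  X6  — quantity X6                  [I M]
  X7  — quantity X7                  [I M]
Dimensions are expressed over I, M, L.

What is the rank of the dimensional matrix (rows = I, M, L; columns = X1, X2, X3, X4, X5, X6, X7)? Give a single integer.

2

Exponent matrix [I,M,L] × [X1,X2,X3,X4,X5,X6,X7]:
  I: [ 1  1  0 -1 -2  1  1]
  M: [ 1  0 -1 -1 -1  1  1]
  L: [ 0  1  1  0 -1  0  0]
RREF → pivots at {X1,X2} ⇒ r = 2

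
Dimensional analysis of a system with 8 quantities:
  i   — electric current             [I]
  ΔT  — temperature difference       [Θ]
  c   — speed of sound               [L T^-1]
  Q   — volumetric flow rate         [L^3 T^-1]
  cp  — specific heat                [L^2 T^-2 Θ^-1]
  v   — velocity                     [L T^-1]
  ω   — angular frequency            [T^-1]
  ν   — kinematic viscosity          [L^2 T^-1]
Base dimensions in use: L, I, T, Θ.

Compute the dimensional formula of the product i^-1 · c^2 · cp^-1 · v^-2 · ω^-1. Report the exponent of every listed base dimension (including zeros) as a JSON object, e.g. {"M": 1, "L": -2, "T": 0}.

Exponent matrix [L,I,T,Θ] × [i,ΔT,c,Q,cp,v,ω,ν]:
  L: [ 0  0  1  3  2  1  0  2]
  I: [ 1  0  0  0  0  0  0  0]
  T: [ 0  0 -1 -1 -2 -1 -1 -1]
  Θ: [ 0  1  0  0 -1  0  0  0]
  [L]: (-1)·0+(2)·1+(-1)·2+(-2)·1+(-1)·0 = -2
  [I]: (-1)·1+(2)·0+(-1)·0+(-2)·0+(-1)·0 = -1
  [T]: (-1)·0+(2)·-1+(-1)·-2+(-2)·-1+(-1)·-1 = 3
  [Θ]: (-1)·0+(2)·0+(-1)·-1+(-2)·0+(-1)·0 = 1
⇒ L^-2 I^-1 T^3 Θ

{"L": -2, "I": -1, "T": 3, "Θ": 1}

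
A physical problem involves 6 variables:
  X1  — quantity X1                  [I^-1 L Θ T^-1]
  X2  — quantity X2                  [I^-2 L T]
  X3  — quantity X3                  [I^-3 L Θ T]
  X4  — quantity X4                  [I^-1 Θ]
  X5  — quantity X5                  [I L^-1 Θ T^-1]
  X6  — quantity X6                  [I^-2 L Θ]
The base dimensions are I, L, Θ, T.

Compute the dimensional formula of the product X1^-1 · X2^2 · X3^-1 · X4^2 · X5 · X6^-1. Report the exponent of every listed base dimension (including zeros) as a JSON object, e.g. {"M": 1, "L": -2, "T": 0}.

{"I": 1, "L": -2, "Θ": 0, "T": 1}

Write exponents as rows I,L,Θ,T / cols X1,X2,X3,X4,X5,X6:
  I: [-1 -2 -3 -1  1 -2]
  L: [ 1  1  1  0 -1  1]
  Θ: [ 1  0  1  1  1  1]
  T: [-1  1  1  0 -1  0]
  [I]: (-1)·-1+(2)·-2+(-1)·-3+(2)·-1+(1)·1+(-1)·-2 = 1
  [L]: (-1)·1+(2)·1+(-1)·1+(2)·0+(1)·-1+(-1)·1 = -2
  [Θ]: (-1)·1+(2)·0+(-1)·1+(2)·1+(1)·1+(-1)·1 = 0
  [T]: (-1)·-1+(2)·1+(-1)·1+(2)·0+(1)·-1+(-1)·0 = 1
⇒ I L^-2 T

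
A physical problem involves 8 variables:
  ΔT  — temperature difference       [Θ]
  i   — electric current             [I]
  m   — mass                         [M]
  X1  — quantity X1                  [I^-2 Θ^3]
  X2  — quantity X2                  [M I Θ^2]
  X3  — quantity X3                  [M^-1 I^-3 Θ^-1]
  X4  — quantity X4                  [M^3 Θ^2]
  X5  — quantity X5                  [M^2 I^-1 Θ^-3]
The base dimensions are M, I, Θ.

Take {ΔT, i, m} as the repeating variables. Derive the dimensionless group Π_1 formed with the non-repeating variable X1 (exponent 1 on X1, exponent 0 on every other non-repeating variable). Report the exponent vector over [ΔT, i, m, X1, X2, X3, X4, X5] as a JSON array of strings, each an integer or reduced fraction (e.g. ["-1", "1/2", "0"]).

Exponent matrix [M,I,Θ] × [ΔT,i,m,X1,X2,X3,X4,X5]:
  M: [ 0  0  1  0  1 -1  3  2]
  I: [ 0  1  0 -2  1 -3  0 -1]
  Θ: [ 1  0  0  3  2 -1  2 -3]
Row reduction gives pivot columns ΔT,i,m; rank = 3
Pivot set = {ΔT,i,m}, free = {X1,X2,X3,X4,X5}
RREF:
  r0: [   1    0    0    3    2   -1    2   -3]
  r1: [   0    1    0   -2    1   -3    0   -1]
  r2: [   0    0    1    0    1   -1    3    2]
Fix exponent of X1 at 1, X2 at 0, X3 at 0, X4 at 0, X5 at 0; solve each RREF row for its pivot's exponent:
  r0: exp(ΔT) + (3)·1 = 0 ⇒ exp(ΔT) = -3
  r1: exp(i) + (-2)·1 = 0 ⇒ exp(i) = 2
  r2: exp(m) + (0)·1 = 0 ⇒ exp(m) = 0
Π_1 = ΔT^-3 · i^2 · X1

["-3", "2", "0", "1", "0", "0", "0", "0"]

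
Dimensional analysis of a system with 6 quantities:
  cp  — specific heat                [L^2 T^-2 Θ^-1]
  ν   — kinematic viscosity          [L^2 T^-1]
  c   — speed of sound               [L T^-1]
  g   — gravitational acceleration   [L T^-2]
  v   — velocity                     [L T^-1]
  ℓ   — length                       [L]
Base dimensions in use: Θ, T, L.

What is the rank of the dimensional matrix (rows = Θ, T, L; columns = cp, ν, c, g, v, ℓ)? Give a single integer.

Write exponents as rows Θ,T,L / cols cp,ν,c,g,v,ℓ:
  Θ: [-1  0  0  0  0  0]
  T: [-2 -1 -1 -2 -1  0]
  L: [ 2  2  1  1  1  1]
Row reduction gives pivot columns cp,ν,c; rank = 3

3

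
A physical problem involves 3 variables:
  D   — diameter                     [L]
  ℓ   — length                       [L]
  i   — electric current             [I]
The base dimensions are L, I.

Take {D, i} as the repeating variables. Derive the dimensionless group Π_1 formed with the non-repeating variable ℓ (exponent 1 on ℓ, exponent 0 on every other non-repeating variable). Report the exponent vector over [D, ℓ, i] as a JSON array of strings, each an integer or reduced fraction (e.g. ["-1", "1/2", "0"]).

["-1", "1", "0"]

Write exponents as rows L,I / cols D,ℓ,i:
  L: [ 1  1  0]
  I: [ 0  0  1]
Row reduction gives pivot columns D,i; rank = 2
Repeat: D,i; free: ℓ
RREF:
  r0: [   1    1    0]
  r1: [   0    0    1]
Fix exponent of ℓ at 1; solve each RREF row for its pivot's exponent:
  r0: exp(D) + (1)·1 = 0 ⇒ exp(D) = -1
  r1: exp(i) + (0)·1 = 0 ⇒ exp(i) = 0
Π_1 = D^-1 · ℓ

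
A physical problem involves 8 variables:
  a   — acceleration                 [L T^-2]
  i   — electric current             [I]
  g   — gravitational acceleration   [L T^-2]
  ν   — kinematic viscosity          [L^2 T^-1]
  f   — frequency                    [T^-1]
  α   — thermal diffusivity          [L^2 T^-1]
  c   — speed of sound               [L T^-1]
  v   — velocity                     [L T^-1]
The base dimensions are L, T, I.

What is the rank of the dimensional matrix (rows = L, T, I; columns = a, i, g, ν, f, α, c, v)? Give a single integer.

3

Dimensional matrix (L×T×I by a×i×g×ν×f×α×c×v):
  L: [ 1  0  1  2  0  2  1  1]
  T: [-2  0 -2 -1 -1 -1 -1 -1]
  I: [ 0  1  0  0  0  0  0  0]
Row reduction gives pivot columns a,i,ν; rank = 3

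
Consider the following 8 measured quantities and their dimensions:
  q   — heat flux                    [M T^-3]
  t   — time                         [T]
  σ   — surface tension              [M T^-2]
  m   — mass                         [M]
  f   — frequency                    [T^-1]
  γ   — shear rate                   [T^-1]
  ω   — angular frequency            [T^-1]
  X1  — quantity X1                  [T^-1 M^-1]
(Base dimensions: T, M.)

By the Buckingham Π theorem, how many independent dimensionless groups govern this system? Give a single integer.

Write exponents as rows T,M / cols q,t,σ,m,f,γ,ω,X1:
  T: [-3  1 -2  0 -1 -1 -1 -1]
  M: [ 1  0  1  1  0  0  0 -1]
Row reduction gives pivot columns q,t; rank = 2
Π count = n − r = 8 − 2 = 6

6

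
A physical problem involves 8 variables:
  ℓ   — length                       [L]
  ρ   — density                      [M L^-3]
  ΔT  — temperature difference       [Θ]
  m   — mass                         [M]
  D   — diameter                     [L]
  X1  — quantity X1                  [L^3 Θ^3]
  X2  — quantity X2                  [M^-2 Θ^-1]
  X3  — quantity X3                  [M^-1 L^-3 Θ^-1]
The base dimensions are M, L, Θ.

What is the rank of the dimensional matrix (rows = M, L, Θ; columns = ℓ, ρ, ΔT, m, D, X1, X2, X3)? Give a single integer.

Dimensional matrix (M×L×Θ by ℓ×ρ×ΔT×m×D×X1×X2×X3):
  M: [ 0  1  0  1  0  0 -2 -1]
  L: [ 1 -3  0  0  1  3  0 -3]
  Θ: [ 0  0  1  0  0  3 -1 -1]
Echelon form has 3 nonzero rows (pivots: ℓ,ρ,ΔT)

3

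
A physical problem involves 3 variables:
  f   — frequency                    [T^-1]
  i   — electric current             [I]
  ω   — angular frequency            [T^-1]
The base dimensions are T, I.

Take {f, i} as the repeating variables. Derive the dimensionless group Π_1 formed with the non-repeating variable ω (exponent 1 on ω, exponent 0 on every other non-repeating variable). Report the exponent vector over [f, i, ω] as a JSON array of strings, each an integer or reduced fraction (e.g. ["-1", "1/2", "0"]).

["-1", "0", "1"]

Dimensional matrix (T×I by f×i×ω):
  T: [-1  0 -1]
  I: [ 0  1  0]
Row reduction gives pivot columns f,i; rank = 2
Repeat: f,i; free: ω
RREF:
  r0: [   1    0    1]
  r1: [   0    1    0]
Fix exponent of ω at 1; solve each RREF row for its pivot's exponent:
  r0: exp(f) + (1)·1 = 0 ⇒ exp(f) = -1
  r1: exp(i) + (0)·1 = 0 ⇒ exp(i) = 0
Π_1 = f^-1 · ω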